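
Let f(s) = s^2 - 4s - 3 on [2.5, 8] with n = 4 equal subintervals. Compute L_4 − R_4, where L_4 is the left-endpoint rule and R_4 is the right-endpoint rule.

-49.15625

L_4 = 10.61328125.
R_4 = 59.76953125.
L_4 − R_4 = -49.15625.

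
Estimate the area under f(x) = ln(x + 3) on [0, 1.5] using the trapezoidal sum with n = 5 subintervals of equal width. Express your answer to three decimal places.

Δx = (1.5 − 0)/5 = 0.3.
f(0) ≈ 1.099, f(0.3) ≈ 1.194, f(0.6) ≈ 1.281, f(0.9) ≈ 1.361, f(1.2) ≈ 1.435, f(1.5) ≈ 1.504.
T_5 = (Δx/2)·[f(x_0) + 2f(x_1) + ... + 2f(x_{4}) + f(x_5)].
Sum ≈ 1.972.

1.972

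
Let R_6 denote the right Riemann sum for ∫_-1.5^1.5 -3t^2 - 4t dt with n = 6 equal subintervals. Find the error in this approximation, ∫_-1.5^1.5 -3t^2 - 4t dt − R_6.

Exact integral: ∫_-1.5^1.5 f(t) dt = -6.75.
R_6 = -10.125.
Error = -6.75 − (-10.125) = 3.375.

3.375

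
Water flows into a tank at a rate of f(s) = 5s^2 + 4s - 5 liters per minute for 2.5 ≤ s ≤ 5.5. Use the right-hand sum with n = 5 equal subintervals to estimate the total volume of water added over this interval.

324.75

Δs = (5.5 − 2.5)/5 = 0.6.
Right endpoints: 3.1, 3.7, 4.3, 4.9, 5.5.
f(3.1) = 55.45, f(3.7) = 78.25, f(4.3) = 104.65, f(4.9) = 134.65, f(5.5) = 168.25.
Sum = Δs · [f(3.1) + f(3.7) + f(4.3) + f(4.9) + f(5.5)].
Sum = 324.75.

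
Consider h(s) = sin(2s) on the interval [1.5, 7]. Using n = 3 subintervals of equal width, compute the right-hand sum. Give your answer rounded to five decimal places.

1.05626

Δs = (7 − 1.5)/3 = 11/6.
Right endpoints: 10/3, 31/6, 7.
h(10/3) ≈ 0.37415, h(31/6) ≈ -0.78862, h(7) ≈ 0.99061.
Sum = Δs · [h(10/3) + h(31/6) + h(7)].
Sum ≈ 1.05626.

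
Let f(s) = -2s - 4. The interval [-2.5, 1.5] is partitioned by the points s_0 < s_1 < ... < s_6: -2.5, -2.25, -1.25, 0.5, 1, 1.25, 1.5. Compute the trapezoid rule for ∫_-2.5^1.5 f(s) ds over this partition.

Subinterval widths: 0.25, 1, 1.75, 0.5, 0.25, 0.25.
f(-2.5) = 1, f(-2.25) = 0.5, f(-1.25) = -1.5, f(0.5) = -5, f(1) = -6, f(1.25) = -6.5, f(1.5) = -7.
On each subinterval the trapezoid contributes (Δs_i/2)·[f(s_{i-1}) + f(s_i)].
Sum = -12.

-12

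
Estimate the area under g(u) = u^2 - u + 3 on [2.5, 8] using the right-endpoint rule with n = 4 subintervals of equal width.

190.73828125

Δu = (8 − 2.5)/4 = 1.375.
Right endpoints: 3.875, 5.25, 6.625, 8.
g(3.875) = 14.140625, g(5.25) = 25.3125, g(6.625) = 40.265625, g(8) = 59.
Sum = Δu · [g(3.875) + g(5.25) + g(6.625) + g(8)].
Sum = 190.73828125.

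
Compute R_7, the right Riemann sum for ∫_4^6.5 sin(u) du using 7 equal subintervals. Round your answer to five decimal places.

Δu = (6.5 − 4)/7 = 5/14.
Right endpoints: 61/14, 33/7, 71/14, 38/7, 81/14, 43/7, 6.5.
f(61/14) ≈ -0.93756, f(33/7) ≈ -1.00000, f(71/14) ≈ -0.93623, f(38/7) ≈ -0.75432, f(81/14) ≈ -0.47720, f(43/7) ≈ -0.13987, f(6.5) ≈ 0.21512.
Sum = Δu · [f(61/14) + f(33/7) + f(71/14) + ...].
Sum ≈ -1.43931.

-1.43931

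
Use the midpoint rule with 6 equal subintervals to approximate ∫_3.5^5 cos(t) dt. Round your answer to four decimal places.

-0.6097

Δt = (5 − 3.5)/6 = 0.25.
Midpoints: 3.625, 3.875, 4.125, 4.375, 4.625, 4.875.
f(3.625) ≈ -0.8854, f(3.875) ≈ -0.7429, f(4.125) ≈ -0.5542, f(4.375) ≈ -0.3310, f(4.625) ≈ -0.0873, f(4.875) ≈ 0.1619.
Sum = Δt · [f(3.625) + f(3.875) + f(4.125) + ...].
Sum ≈ -0.6097.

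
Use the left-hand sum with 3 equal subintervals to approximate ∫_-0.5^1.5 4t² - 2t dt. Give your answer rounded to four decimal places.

1.9259

Δt = (1.5 − (-0.5))/3 = 2/3.
Left endpoints: -0.5, 1/6, 5/6.
f(-0.5) = 2, f(1/6) = -2/9, f(5/6) = 10/9.
Sum = Δt · [f(-0.5) + f(1/6) + f(5/6)].
Sum ≈ 1.9259.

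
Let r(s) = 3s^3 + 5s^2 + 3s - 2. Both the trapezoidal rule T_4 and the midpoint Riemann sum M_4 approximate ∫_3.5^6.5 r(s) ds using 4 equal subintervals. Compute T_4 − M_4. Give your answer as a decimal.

T_4 = 1665.5625.
M_4 = 1644.46875.
T_4 − M_4 = 21.09375.

21.09375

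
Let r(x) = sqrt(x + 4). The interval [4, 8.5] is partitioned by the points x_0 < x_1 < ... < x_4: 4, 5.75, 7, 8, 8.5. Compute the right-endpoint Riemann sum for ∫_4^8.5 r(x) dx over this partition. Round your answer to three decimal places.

Subinterval widths: 1.75, 1.25, 1, 0.5.
Right endpoints: 5.75, 7, 8, 8.5.
r(5.75) ≈ 3.122, r(7) ≈ 3.317, r(8) ≈ 3.464, r(8.5) ≈ 3.536.
Sum = Σ Δx_i · r(x_i).
Sum ≈ 14.842.

14.842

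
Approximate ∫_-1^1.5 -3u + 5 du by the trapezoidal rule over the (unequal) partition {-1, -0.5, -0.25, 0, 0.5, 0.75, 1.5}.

Subinterval widths: 0.5, 0.25, 0.25, 0.5, 0.25, 0.75.
f(-1) = 8, f(-0.5) = 6.5, f(-0.25) = 5.75, f(0) = 5, f(0.5) = 3.5, f(0.75) = 2.75, f(1.5) = 0.5.
On each subinterval the trapezoid contributes (Δu_i/2)·[f(u_{i-1}) + f(u_i)].
Sum = 10.625.

10.625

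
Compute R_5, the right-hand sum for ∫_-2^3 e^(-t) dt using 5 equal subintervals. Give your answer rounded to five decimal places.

4.27128

Δt = (3 − (-2))/5 = 1.
Right endpoints: -1, 0, 1, 2, 3.
f(-1) ≈ 2.71828, f(0) ≈ 1.00000, f(1) ≈ 0.36788, f(2) ≈ 0.13534, f(3) ≈ 0.04979.
Sum = Δt · [f(-1) + f(0) + f(1) + f(2) + f(3)].
Sum ≈ 4.27128.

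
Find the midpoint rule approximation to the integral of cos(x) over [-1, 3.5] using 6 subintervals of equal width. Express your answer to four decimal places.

Δx = (3.5 − (-1))/6 = 0.75.
Midpoints: -0.625, 0.125, 0.875, 1.625, 2.375, 3.125.
f(-0.625) ≈ 0.8110, f(0.125) ≈ 0.9922, f(0.875) ≈ 0.6410, f(1.625) ≈ -0.0542, f(2.375) ≈ -0.7203, f(3.125) ≈ -0.9999.
Sum = Δx · [f(-0.625) + f(0.125) + f(0.875) + ...].
Sum ≈ 0.5024.

0.5024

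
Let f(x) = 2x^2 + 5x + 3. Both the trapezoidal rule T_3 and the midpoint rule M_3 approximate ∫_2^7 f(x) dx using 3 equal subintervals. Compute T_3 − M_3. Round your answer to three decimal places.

6.944

T_3 ≈ 355.46296.
M_3 ≈ 348.51852.
T_3 − M_3 ≈ 6.944.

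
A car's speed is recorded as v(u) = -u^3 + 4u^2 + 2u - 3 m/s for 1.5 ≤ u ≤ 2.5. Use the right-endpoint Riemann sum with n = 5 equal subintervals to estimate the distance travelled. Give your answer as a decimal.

9.395

Δu = (2.5 − 1.5)/5 = 0.2.
Right endpoints: 1.7, 1.9, 2.1, 2.3, 2.5.
v(1.7) = 7.047, v(1.9) = 8.381, v(2.1) = 9.579, v(2.3) = 10.593, v(2.5) = 11.375.
Sum = Δu · [v(1.7) + v(1.9) + v(2.1) + v(2.3) + v(2.5)].
Sum = 9.395.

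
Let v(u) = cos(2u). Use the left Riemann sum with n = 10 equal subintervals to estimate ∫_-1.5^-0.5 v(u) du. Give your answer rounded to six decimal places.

Δu = (-0.5 − (-1.5))/10 = 0.1.
Left endpoints: -1.5, -1.4, -1.3, -1.2, -1.1, -1, -0.9, -0.8, -0.7, -0.6.
v(-1.5) ≈ -0.989992, v(-1.4) ≈ -0.942222, v(-1.3) ≈ -0.856889, v(-1.2) ≈ -0.737394, v(-1.1) ≈ -0.588501, v(-1) ≈ -0.416147, v(-0.9) ≈ -0.227202, v(-0.8) ≈ -0.029200, v(-0.7) ≈ 0.169967, v(-0.6) ≈ 0.362358.
Sum = Δu · [v(-1.5) + v(-1.4) + v(-1.3) + ...].
Sum ≈ -0.425522.

-0.425522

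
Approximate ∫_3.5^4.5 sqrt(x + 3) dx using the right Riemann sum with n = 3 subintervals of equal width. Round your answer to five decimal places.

Δx = (4.5 − 3.5)/3 = 1/3.
Right endpoints: 23/6, 25/6, 4.5.
f(23/6) ≈ 2.61406, f(25/6) ≈ 2.67706, f(4.5) ≈ 2.73861.
Sum = Δx · [f(23/6) + f(25/6) + f(4.5)].
Sum ≈ 2.67658.

2.67658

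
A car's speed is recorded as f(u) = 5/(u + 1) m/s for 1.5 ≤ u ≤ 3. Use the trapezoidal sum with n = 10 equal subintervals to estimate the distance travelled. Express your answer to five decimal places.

Δu = (3 − 1.5)/10 = 0.15.
f(1.5) = 2, f(1.65) = 100/53, f(1.8) = 25/14, f(1.95) = 100/59, f(2.1) = 50/31, f(2.25) = 20/13, f(2.4) = 25/17, f(2.55) = 100/71, f(2.7) = 50/37, f(2.85) = 100/77, f(3) = 1.25.
T_10 = (Δu/2)·[f(u_0) + 2f(u_1) + ... + 2f(u_{9}) + f(u_10)].
Sum ≈ 2.35093.

2.35093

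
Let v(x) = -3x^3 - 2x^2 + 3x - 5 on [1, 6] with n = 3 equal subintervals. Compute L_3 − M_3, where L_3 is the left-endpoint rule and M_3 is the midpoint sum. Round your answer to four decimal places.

L_3 ≈ -581.296296.
M_3 ≈ -1048.310185.
L_3 − M_3 ≈ 467.0139.

467.0139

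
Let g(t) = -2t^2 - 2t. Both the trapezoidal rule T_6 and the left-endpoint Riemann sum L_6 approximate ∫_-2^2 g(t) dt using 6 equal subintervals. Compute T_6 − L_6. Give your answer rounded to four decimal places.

-2.6667

T_6 ≈ -11.259259.
L_6 ≈ -8.592593.
T_6 − L_6 ≈ -2.6667.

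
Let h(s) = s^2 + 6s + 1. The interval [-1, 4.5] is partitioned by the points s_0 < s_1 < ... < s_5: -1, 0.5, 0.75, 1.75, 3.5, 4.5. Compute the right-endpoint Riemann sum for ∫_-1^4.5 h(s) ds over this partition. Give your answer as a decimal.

Subinterval widths: 1.5, 0.25, 1, 1.75, 1.
Right endpoints: 0.5, 0.75, 1.75, 3.5, 4.5.
h(0.5) = 4.25, h(0.75) = 6.0625, h(1.75) = 14.5625, h(3.5) = 34.25, h(4.5) = 48.25.
Sum = Σ Δs_i · h(s_i).
Sum = 130.640625.

130.640625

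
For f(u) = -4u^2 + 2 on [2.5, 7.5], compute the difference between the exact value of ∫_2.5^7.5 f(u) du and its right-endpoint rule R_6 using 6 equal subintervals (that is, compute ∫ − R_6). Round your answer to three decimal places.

85.648

Exact integral: ∫_2.5^7.5 f(u) du ≈ -531.66667.
R_6 ≈ -617.31481.
Error ≈ -531.66667 − (-617.31481) ≈ 85.648.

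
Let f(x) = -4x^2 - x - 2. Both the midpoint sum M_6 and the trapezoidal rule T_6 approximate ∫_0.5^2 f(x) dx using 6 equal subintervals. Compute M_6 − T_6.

M_6 = -15.34375.
T_6 = -15.4375.
M_6 − T_6 = 0.09375.

0.09375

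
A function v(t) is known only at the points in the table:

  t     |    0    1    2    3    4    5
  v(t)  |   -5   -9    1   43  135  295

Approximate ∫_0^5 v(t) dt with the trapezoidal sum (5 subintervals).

315

Δt = 1.
T_5 = (1/2)·[(-5) + 2·(-9) + 2·1 + 2·43 + 2·135 + 295] = 315.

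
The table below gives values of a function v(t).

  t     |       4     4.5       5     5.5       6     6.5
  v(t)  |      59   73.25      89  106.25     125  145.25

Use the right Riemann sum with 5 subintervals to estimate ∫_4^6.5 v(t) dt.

Δt = 0.5.
Sum = 0.5·[73.25 + 89 + 106.25 + 125 + 145.25] = 269.375.

269.375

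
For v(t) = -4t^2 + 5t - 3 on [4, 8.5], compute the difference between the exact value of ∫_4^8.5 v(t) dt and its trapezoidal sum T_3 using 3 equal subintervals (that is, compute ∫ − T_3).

6.75

Exact integral: ∫_4^8.5 v(t) dt = -606.375.
T_3 = -613.125.
Error = -606.375 − (-613.125) = 6.75.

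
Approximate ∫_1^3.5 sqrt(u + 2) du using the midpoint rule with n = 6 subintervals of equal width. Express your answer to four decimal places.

Δu = (3.5 − 1)/6 = 5/12.
Midpoints: 29/24, 1.625, 49/24, 59/24, 2.875, 79/24.
f(29/24) ≈ 1.7912, f(1.625) ≈ 1.9039, f(49/24) ≈ 2.0104, f(59/24) ≈ 2.1115, f(2.875) ≈ 2.2079, f(79/24) ≈ 2.3004.
Sum = Δu · [f(29/24) + f(1.625) + f(49/24) + ...].
Sum ≈ 5.1355.

5.1355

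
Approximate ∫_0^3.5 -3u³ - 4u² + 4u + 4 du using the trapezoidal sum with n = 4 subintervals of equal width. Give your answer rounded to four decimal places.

-140.0342

Δu = (3.5 − 0)/4 = 0.875.
f(0) = 4, f(0.875) = 1243/512, f(1.75) = -17.328125, f(2.625) = -34471/512, f(3.5) = -159.625.
T_4 = (Δu/2)·[f(u_0) + 2f(u_1) + 2f(u_2) + 2f(u_3) + f(u_4)].
Sum ≈ -140.0342.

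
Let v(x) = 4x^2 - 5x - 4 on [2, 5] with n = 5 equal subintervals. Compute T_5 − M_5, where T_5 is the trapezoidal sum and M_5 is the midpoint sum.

1.08

T_5 = 92.22.
M_5 = 91.14.
T_5 − M_5 = 1.08.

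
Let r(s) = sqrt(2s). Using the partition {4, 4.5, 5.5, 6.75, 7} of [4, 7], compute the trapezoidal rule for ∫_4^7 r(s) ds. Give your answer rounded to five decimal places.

Subinterval widths: 0.5, 1, 1.25, 0.25.
r(4) ≈ 2.82843, r(4.5) ≈ 3.00000, r(5.5) ≈ 3.31662, r(6.75) ≈ 3.67423, r(7) ≈ 3.74166.
On each subinterval the trapezoid contributes (Δs_i/2)·[r(s_{i-1}) + r(s_i)].
Sum ≈ 9.91169.

9.91169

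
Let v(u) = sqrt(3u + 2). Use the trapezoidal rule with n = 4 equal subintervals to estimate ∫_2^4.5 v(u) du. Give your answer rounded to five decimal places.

8.52762

Δu = (4.5 − 2)/4 = 0.625.
v(2) ≈ 2.82843, v(2.625) ≈ 3.14245, v(3.25) ≈ 3.42783, v(3.875) ≈ 3.69121, v(4.5) ≈ 3.93700.
T_4 = (Δu/2)·[v(u_0) + 2v(u_1) + 2v(u_2) + 2v(u_3) + v(u_4)].
Sum ≈ 8.52762.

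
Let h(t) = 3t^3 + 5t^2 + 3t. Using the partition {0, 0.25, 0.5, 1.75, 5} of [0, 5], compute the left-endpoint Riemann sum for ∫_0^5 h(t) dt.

123.265625

Subinterval widths: 0.25, 0.25, 1.25, 3.25.
Left endpoints: 0, 0.25, 0.5, 1.75.
h(0) = 0, h(0.25) = 1.109375, h(0.5) = 3.125, h(1.75) = 36.640625.
Sum = Σ Δt_i · h(t_i).
Sum = 123.265625.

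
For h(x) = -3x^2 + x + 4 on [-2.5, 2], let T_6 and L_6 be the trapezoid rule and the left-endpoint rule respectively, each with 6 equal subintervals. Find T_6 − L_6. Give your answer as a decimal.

4.21875

T_6 = -8.015625.
L_6 = -12.234375.
T_6 − L_6 = 4.21875.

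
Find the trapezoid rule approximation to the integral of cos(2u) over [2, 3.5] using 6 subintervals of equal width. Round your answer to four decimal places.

0.6921

Δu = (3.5 − 2)/6 = 0.25.
f(2) ≈ -0.6536, f(2.25) ≈ -0.2108, f(2.5) ≈ 0.2837, f(2.75) ≈ 0.7087, f(3) ≈ 0.9602, f(3.25) ≈ 0.9766, f(3.5) ≈ 0.7539.
T_6 = (Δu/2)·[f(u_0) + 2f(u_1) + ... + 2f(u_{5}) + f(u_6)].
Sum ≈ 0.6921.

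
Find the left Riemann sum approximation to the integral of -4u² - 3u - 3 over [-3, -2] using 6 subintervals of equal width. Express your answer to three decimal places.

-22.269

Δu = (-2 − (-3))/6 = 1/6.
Left endpoints: -3, -17/6, -8/3, -2.5, -7/3, -13/6.
f(-3) = -30, f(-17/6) = -479/18, f(-8/3) = -211/9, f(-2.5) = -20.5, f(-7/3) = -160/9, f(-13/6) = -275/18.
Sum = Δu · [f(-3) + f(-17/6) + f(-8/3) + ...].
Sum ≈ -22.269.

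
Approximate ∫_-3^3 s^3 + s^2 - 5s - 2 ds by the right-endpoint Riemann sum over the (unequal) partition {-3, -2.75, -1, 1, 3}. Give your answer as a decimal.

32.87890625

Subinterval widths: 0.25, 1.75, 2, 2.
Right endpoints: -2.75, -1, 1, 3.
f(-2.75) = -1.484375, f(-1) = 3, f(1) = -5, f(3) = 19.
Sum = Σ Δs_i · f(s_i).
Sum = 32.87890625.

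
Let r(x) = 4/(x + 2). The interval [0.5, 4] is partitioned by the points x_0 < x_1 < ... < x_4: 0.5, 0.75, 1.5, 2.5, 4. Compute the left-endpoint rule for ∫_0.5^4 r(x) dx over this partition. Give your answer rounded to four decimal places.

3.9671

Subinterval widths: 0.25, 0.75, 1, 1.5.
Left endpoints: 0.5, 0.75, 1.5, 2.5.
r(0.5) = 1.6, r(0.75) = 16/11, r(1.5) = 8/7, r(2.5) = 8/9.
Sum = Σ Δx_i · r(x_i).
Sum ≈ 3.9671.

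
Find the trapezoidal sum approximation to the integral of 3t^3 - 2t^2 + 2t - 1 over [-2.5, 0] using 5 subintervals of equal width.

-49.84375

Δt = (0 − (-2.5))/5 = 0.5.
f(-2.5) = -65.375, f(-2) = -37, f(-1.5) = -18.625, f(-1) = -8, f(-0.5) = -2.875, f(0) = -1.
T_5 = (Δt/2)·[f(t_0) + 2f(t_1) + ... + 2f(t_{4}) + f(t_5)].
Sum = -49.84375.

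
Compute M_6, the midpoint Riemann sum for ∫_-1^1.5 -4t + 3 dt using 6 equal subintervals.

Δt = (1.5 − (-1))/6 = 5/12.
Midpoints: -19/24, -0.375, 1/24, 11/24, 0.875, 31/24.
f(-19/24) = 37/6, f(-0.375) = 4.5, f(1/24) = 17/6, f(11/24) = 7/6, f(0.875) = -0.5, f(31/24) = -13/6.
Sum = Δt · [f(-19/24) + f(-0.375) + f(1/24) + ...].
Sum = 5.

5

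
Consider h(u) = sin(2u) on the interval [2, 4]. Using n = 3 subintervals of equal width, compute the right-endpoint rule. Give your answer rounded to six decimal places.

Δu = (4 − 2)/3 = 2/3.
Right endpoints: 8/3, 10/3, 4.
h(8/3) ≈ -0.813329, h(10/3) ≈ 0.374151, h(4) ≈ 0.989358.
Sum = Δu · [h(8/3) + h(10/3) + h(4)].
Sum ≈ 0.366787.

0.366787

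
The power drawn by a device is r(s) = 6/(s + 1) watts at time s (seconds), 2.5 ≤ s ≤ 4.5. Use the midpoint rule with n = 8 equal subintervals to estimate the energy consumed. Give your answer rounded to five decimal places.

2.71115

Δs = (4.5 − 2.5)/8 = 0.25.
Midpoints: 2.625, 2.875, 3.125, 3.375, 3.625, 3.875, 4.125, 4.375.
r(2.625) = 48/29, r(2.875) = 48/31, r(3.125) = 16/11, r(3.375) = 48/35, r(3.625) = 48/37, r(3.875) = 16/13, r(4.125) = 48/41, r(4.375) = 48/43.
Sum = Δs · [r(2.625) + r(2.875) + r(3.125) + ...].
Sum ≈ 2.71115.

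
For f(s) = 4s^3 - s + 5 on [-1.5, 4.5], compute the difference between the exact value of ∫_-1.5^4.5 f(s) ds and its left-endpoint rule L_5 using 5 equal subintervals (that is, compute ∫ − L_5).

Exact integral: ∫_-1.5^4.5 f(s) ds = 426.
L_5 = 228.72.
Error = 426 − 228.72 = 197.28.

197.28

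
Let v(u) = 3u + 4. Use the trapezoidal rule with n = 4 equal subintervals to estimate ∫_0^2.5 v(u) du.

19.375

Δu = (2.5 − 0)/4 = 0.625.
v(0) = 4, v(0.625) = 5.875, v(1.25) = 7.75, v(1.875) = 9.625, v(2.5) = 11.5.
T_4 = (Δu/2)·[v(u_0) + 2v(u_1) + 2v(u_2) + 2v(u_3) + v(u_4)].
Sum = 19.375.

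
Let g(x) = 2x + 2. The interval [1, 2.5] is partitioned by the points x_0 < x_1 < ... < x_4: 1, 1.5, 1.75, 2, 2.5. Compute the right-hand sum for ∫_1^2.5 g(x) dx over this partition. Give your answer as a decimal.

Subinterval widths: 0.5, 0.25, 0.25, 0.5.
Right endpoints: 1.5, 1.75, 2, 2.5.
g(1.5) = 5, g(1.75) = 5.5, g(2) = 6, g(2.5) = 7.
Sum = Σ Δx_i · g(x_i).
Sum = 8.875.

8.875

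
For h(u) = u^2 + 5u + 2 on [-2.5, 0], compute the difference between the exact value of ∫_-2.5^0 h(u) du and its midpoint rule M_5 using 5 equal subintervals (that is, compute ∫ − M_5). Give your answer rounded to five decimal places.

Exact integral: ∫_-2.5^0 h(u) du ≈ -5.4166667.
M_5 = -5.46875.
Error ≈ -5.4166667 − (-5.46875) ≈ 0.05208.

0.05208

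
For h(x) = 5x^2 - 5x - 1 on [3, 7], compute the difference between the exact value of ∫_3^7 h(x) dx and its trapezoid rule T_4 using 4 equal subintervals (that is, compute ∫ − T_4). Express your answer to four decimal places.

Exact integral: ∫_3^7 h(x) dx ≈ 422.666667.
T_4 = 426.
Error ≈ 422.666667 − 426 ≈ -3.3333.

-3.3333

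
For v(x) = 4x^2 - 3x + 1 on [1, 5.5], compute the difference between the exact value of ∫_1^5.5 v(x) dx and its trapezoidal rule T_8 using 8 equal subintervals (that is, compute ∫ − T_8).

-0.94921875

Exact integral: ∫_1^5.5 v(x) dx = 181.125.
T_8 = 182.07421875.
Error = 181.125 − 182.07421875 = -0.94921875.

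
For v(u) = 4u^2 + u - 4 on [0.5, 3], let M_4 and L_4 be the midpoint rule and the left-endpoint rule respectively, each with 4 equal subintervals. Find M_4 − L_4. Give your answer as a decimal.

M_4 = 29.8828125.
L_4 = 19.140625.
M_4 − L_4 = 10.7421875.

10.7421875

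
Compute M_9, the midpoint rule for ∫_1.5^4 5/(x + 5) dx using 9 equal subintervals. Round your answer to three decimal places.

Δx = (4 − 1.5)/9 = 5/18.
Midpoints: 59/36, 23/12, 79/36, 89/36, 2.75, 109/36, 119/36, 43/12, 139/36.
f(59/36) = 180/239, f(23/12) = 60/83, f(79/36) = 180/259, f(89/36) = 180/269, f(2.75) = 20/31, f(109/36) = 180/289, f(119/36) = 180/299, f(43/12) = 60/103, f(139/36) = 180/319.
Sum = Δx · [f(59/36) + f(23/12) + f(79/36) + ...].
Sum ≈ 1.627.

1.627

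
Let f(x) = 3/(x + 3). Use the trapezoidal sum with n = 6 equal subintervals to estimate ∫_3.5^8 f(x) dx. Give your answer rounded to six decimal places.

1.580442

Δx = (8 − 3.5)/6 = 0.75.
f(3.5) = 6/13, f(4.25) = 12/29, f(5) = 0.375, f(5.75) = 12/35, f(6.5) = 6/19, f(7.25) = 12/41, f(8) = 3/11.
T_6 = (Δx/2)·[f(x_0) + 2f(x_1) + ... + 2f(x_{5}) + f(x_6)].
Sum ≈ 1.580442.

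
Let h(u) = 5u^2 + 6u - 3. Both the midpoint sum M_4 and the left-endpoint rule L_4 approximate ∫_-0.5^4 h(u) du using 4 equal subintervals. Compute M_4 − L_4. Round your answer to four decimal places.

52.3652

M_4 ≈ 138.251953.
L_4 = 85.88671875.
M_4 − L_4 ≈ 52.3652.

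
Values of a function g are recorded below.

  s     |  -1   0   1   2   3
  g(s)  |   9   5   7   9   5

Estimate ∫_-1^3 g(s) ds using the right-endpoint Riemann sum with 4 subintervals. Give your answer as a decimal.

Δs = 1.
Sum = 1·[5 + 7 + 9 + 5] = 26.

26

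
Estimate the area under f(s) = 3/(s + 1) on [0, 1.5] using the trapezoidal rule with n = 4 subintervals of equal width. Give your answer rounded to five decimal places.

Δs = (1.5 − 0)/4 = 0.375.
f(0) = 3, f(0.375) = 24/11, f(0.75) = 12/7, f(1.125) = 24/17, f(1.5) = 1.2.
T_4 = (Δs/2)·[f(s_0) + 2f(s_1) + 2f(s_2) + 2f(s_3) + f(s_4)].
Sum ≈ 2.77795.

2.77795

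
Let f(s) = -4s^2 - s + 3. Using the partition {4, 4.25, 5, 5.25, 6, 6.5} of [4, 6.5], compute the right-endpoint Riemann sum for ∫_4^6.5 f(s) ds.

Subinterval widths: 0.25, 0.75, 0.25, 0.75, 0.5.
Right endpoints: 4.25, 5, 5.25, 6, 6.5.
f(4.25) = -73.5, f(5) = -102, f(5.25) = -112.5, f(6) = -147, f(6.5) = -172.5.
Sum = Σ Δs_i · f(s_i).
Sum = -319.5.

-319.5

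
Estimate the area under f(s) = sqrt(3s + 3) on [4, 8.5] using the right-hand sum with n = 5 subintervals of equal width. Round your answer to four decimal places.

21.5531

Δs = (8.5 − 4)/5 = 0.9.
Right endpoints: 4.9, 5.8, 6.7, 7.6, 8.5.
f(4.9) ≈ 4.2071, f(5.8) ≈ 4.5166, f(6.7) ≈ 4.8062, f(7.6) ≈ 5.0794, f(8.5) ≈ 5.3385.
Sum = Δs · [f(4.9) + f(5.8) + f(6.7) + f(7.6) + f(8.5)].
Sum ≈ 21.5531.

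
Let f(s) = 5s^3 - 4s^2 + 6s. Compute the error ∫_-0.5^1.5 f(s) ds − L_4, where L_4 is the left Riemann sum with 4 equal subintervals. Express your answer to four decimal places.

5.0833

Exact integral: ∫_-0.5^1.5 f(s) ds ≈ 7.583333.
L_4 = 2.5.
Error ≈ 7.583333 − 2.5 ≈ 5.0833.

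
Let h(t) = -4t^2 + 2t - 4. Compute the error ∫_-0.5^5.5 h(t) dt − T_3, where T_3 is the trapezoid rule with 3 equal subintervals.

16

Exact integral: ∫_-0.5^5.5 h(t) dt = -216.
T_3 = -232.
Error = -216 − (-232) = 16.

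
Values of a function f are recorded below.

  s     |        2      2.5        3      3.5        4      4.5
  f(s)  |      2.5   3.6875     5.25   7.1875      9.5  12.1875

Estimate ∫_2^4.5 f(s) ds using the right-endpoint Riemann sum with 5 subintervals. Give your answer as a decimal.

Δs = 0.5.
Sum = 0.5·[3.6875 + 5.25 + 7.1875 + 9.5 + 12.1875] = 18.90625.

18.90625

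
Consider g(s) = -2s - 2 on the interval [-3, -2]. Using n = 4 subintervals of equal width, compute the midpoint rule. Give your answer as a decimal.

3

Δs = (-2 − (-3))/4 = 0.25.
Midpoints: -2.875, -2.625, -2.375, -2.125.
g(-2.875) = 3.75, g(-2.625) = 3.25, g(-2.375) = 2.75, g(-2.125) = 2.25.
Sum = Δs · [g(-2.875) + g(-2.625) + g(-2.375) + g(-2.125)].
Sum = 3.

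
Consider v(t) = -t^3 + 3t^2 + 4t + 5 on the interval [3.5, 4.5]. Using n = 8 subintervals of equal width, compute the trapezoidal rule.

Δt = (4.5 − 3.5)/8 = 0.125.
v(3.5) = 12.875, v(3.625) = 5779/512, v(3.75) = 9.453125, v(3.875) = 3769/512, v(4) = 5, v(4.125) = 1207/512, v(4.25) = -0.578125, v(4.375) = -1955/512, v(4.5) = -7.375.
T_8 = (Δt/2)·[v(t_0) + 2v(t_1) + ... + 2v(t_{7}) + v(t_8)].
Sum = 4.2265625.

4.2265625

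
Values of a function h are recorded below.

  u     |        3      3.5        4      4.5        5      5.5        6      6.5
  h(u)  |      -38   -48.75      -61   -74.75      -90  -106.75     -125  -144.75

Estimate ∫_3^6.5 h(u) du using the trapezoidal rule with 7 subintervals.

Δu = 0.5.
T_7 = (0.5/2)·[(-38) + 2·(-48.75) + 2·(-61) + 2·(-74.75) + 2·(-90) + 2·(-106.75) + 2·(-125) + (-144.75)] = -298.8125.

-298.8125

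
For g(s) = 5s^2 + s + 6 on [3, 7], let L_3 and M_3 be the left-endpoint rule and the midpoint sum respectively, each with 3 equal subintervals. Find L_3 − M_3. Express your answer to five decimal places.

-127.11111

L_3 ≈ 440.5925926.
M_3 ≈ 567.7037037.
L_3 − M_3 ≈ -127.11111.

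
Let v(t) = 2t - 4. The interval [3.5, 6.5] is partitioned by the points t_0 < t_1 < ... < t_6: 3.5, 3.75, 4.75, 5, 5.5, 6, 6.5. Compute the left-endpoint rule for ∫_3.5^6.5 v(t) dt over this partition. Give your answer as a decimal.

Subinterval widths: 0.25, 1, 0.25, 0.5, 0.5, 0.5.
Left endpoints: 3.5, 3.75, 4.75, 5, 5.5, 6.
v(3.5) = 3, v(3.75) = 3.5, v(4.75) = 5.5, v(5) = 6, v(5.5) = 7, v(6) = 8.
Sum = Σ Δt_i · v(t_i).
Sum = 16.125.

16.125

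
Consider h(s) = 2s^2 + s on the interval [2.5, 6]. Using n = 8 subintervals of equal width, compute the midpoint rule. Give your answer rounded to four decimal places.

148.3467

Δs = (6 − 2.5)/8 = 0.4375.
Midpoints: 2.71875, 3.15625, 3.59375, 4.03125, 4.46875, 4.90625, 5.34375, 5.78125.
h(2.71875) = 8961/512, h(3.15625) = 11817/512, h(3.59375) = 15065/512, h(4.03125) = 18705/512, h(4.46875) = 22737/512, h(4.90625) = 27161/512, h(5.34375) = 31977/512, h(5.78125) = 37185/512.
Sum = Δs · [h(2.71875) + h(3.15625) + h(3.59375) + ...].
Sum ≈ 148.3467.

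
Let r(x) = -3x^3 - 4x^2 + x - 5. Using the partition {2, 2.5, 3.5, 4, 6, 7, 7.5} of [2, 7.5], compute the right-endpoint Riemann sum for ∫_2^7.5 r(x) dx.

Subinterval widths: 0.5, 1, 0.5, 2, 1, 0.5.
Right endpoints: 2.5, 3.5, 4, 6, 7, 7.5.
r(2.5) = -74.375, r(3.5) = -179.125, r(4) = -257, r(6) = -791, r(7) = -1223, r(7.5) = -1488.125.
Sum = Σ Δx_i · r(x_i).
Sum = -3893.875.

-3893.875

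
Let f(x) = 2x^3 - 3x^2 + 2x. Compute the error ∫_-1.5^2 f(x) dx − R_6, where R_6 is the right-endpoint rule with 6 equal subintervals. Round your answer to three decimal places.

-6.848

Exact integral: ∫_-1.5^2 f(x) dx = -4.15625.
R_6 ≈ 2.69184.
Error ≈ -4.15625 − 2.69184 ≈ -6.848.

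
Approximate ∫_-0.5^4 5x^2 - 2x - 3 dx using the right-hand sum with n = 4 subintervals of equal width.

Δx = (4 − (-0.5))/4 = 1.125.
Right endpoints: 0.625, 1.75, 2.875, 4.
f(0.625) = -2.296875, f(1.75) = 8.8125, f(2.875) = 32.578125, f(4) = 69.
Sum = Δx · [f(0.625) + f(1.75) + f(2.875) + f(4)].
Sum = 121.60546875.

121.60546875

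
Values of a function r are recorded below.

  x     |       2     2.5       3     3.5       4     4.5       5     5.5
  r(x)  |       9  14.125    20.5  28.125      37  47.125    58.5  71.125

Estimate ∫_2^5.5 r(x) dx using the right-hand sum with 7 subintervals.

138.25

Δx = 0.5.
Sum = 0.5·[14.125 + 20.5 + 28.125 + 37 + 47.125 + 58.5 + 71.125] = 138.25.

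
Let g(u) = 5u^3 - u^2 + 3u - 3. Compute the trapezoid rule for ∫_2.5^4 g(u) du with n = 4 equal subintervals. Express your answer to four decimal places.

266.8506

Δu = (4 − 2.5)/4 = 0.375.
g(2.5) = 76.375, g(2.875) = 59483/512, g(3.25) = 167.828125, g(3.625) = 119249/512, g(4) = 313.
T_4 = (Δu/2)·[g(u_0) + 2g(u_1) + 2g(u_2) + 2g(u_3) + g(u_4)].
Sum ≈ 266.8506.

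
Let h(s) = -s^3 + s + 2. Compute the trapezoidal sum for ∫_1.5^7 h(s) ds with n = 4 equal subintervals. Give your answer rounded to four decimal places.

-586.7061

Δs = (7 − 1.5)/4 = 1.375.
h(1.5) = 0.125, h(2.875) = -9671/512, h(4.25) = -70.515625, h(5.625) = -87221/512, h(7) = -334.
T_4 = (Δs/2)·[h(s_0) + 2h(s_1) + 2h(s_2) + 2h(s_3) + h(s_4)].
Sum ≈ -586.7061.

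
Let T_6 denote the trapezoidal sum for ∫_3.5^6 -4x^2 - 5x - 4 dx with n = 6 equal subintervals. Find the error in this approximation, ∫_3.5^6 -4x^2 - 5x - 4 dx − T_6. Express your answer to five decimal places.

Exact integral: ∫_3.5^6 f(x) dx ≈ -300.2083333.
T_6 ≈ -300.4976852.
Error ≈ -300.2083333 − (-300.4976852) ≈ 0.28935.

0.28935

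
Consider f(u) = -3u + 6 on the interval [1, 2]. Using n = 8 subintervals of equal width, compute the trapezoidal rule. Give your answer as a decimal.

1.5

Δu = (2 − 1)/8 = 0.125.
f(1) = 3, f(1.125) = 2.625, f(1.25) = 2.25, f(1.375) = 1.875, f(1.5) = 1.5, f(1.625) = 1.125, f(1.75) = 0.75, f(1.875) = 0.375, f(2) = 0.
T_8 = (Δu/2)·[f(u_0) + 2f(u_1) + ... + 2f(u_{7}) + f(u_8)].
Sum = 1.5.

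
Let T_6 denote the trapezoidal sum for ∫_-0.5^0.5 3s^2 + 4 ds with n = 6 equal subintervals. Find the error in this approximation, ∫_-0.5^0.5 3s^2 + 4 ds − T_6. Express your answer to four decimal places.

Exact integral: ∫_-0.5^0.5 f(s) ds = 4.25.
T_6 ≈ 4.263889.
Error ≈ 4.25 − 4.263889 ≈ -0.0139.

-0.0139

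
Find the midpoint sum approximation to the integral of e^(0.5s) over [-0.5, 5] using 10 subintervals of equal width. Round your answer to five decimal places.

22.73568

Δs = (5 − (-0.5))/10 = 0.55.
Midpoints: -0.225, 0.325, 0.875, 1.425, 1.975, 2.525, 3.075, 3.625, 4.175, 4.725.
f(-0.225) ≈ 0.89360, f(0.325) ≈ 1.17645, f(0.875) ≈ 1.54883, f(1.425) ≈ 2.03908, f(1.975) ≈ 2.68451, f(2.525) ≈ 3.53425, f(3.075) ≈ 4.65294, f(3.625) ≈ 6.12574, f(4.175) ≈ 8.06473, f(4.725) ≈ 10.61746.
Sum = Δs · [f(-0.225) + f(0.325) + f(0.875) + ...].
Sum ≈ 22.73568.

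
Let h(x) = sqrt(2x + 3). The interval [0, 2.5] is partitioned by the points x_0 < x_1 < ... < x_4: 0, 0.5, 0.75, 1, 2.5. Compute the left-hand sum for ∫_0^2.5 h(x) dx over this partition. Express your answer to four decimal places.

5.2505

Subinterval widths: 0.5, 0.25, 0.25, 1.5.
Left endpoints: 0, 0.5, 0.75, 1.
h(0) ≈ 1.7321, h(0.5) ≈ 2.0000, h(0.75) ≈ 2.1213, h(1) ≈ 2.2361.
Sum = Σ Δx_i · h(x_i).
Sum ≈ 5.2505.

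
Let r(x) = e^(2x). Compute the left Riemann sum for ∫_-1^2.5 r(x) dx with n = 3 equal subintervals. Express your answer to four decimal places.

Δx = (2.5 − (-1))/3 = 7/6.
Left endpoints: -1, 1/6, 4/3.
r(-1) ≈ 0.1353, r(1/6) ≈ 1.3956, r(4/3) ≈ 14.3919.
Sum = Δx · [r(-1) + r(1/6) + r(4/3)].
Sum ≈ 18.5767.

18.5767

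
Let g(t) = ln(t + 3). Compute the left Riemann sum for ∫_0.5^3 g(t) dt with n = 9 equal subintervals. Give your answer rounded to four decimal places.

Δt = (3 − 0.5)/9 = 5/18.
Left endpoints: 0.5, 7/9, 19/18, 4/3, 29/18, 17/9, 13/6, 22/9, 49/18.
g(0.5) ≈ 1.2528, g(7/9) ≈ 1.3291, g(19/18) ≈ 1.4001, g(4/3) ≈ 1.4663, g(29/18) ≈ 1.5285, g(17/9) ≈ 1.5870, g(13/6) ≈ 1.6422, g(22/9) ≈ 1.6946, g(49/18) ≈ 1.7444.
Sum = Δt · [g(0.5) + g(7/9) + g(19/18) + ...].
Sum ≈ 3.7903.

3.7903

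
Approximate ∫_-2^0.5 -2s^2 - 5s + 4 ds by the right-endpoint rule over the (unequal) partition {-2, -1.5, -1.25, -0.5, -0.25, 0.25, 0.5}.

12.625

Subinterval widths: 0.5, 0.25, 0.75, 0.25, 0.5, 0.25.
Right endpoints: -1.5, -1.25, -0.5, -0.25, 0.25, 0.5.
f(-1.5) = 7, f(-1.25) = 7.125, f(-0.5) = 6, f(-0.25) = 5.125, f(0.25) = 2.625, f(0.5) = 1.
Sum = Σ Δs_i · f(s_i).
Sum = 12.625.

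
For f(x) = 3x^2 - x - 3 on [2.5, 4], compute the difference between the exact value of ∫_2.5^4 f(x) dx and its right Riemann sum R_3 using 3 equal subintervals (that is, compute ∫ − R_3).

Exact integral: ∫_2.5^4 f(x) dx = 39.
R_3 = 46.125.
Error = 39 − 46.125 = -7.125.

-7.125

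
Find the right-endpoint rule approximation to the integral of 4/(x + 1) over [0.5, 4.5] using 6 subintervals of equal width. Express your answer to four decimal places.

Δx = (4.5 − 0.5)/6 = 2/3.
Right endpoints: 7/6, 11/6, 2.5, 19/6, 23/6, 4.5.
f(7/6) = 24/13, f(11/6) = 24/17, f(2.5) = 8/7, f(19/6) = 0.96, f(23/6) = 24/29, f(4.5) = 8/11.
Sum = Δx · [f(7/6) + f(11/6) + f(2.5) + ...].
Sum ≈ 4.6104.

4.6104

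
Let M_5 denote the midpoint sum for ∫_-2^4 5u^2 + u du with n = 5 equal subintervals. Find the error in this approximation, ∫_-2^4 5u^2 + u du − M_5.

Exact integral: ∫_-2^4 f(u) du = 126.
M_5 = 122.4.
Error = 126 − 122.4 = 3.6.

3.6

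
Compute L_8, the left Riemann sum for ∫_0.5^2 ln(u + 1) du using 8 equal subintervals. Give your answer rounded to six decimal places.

1.121681

Δu = (2 − 0.5)/8 = 0.1875.
Left endpoints: 0.5, 0.6875, 0.875, 1.0625, 1.25, 1.4375, 1.625, 1.8125.
f(0.5) ≈ 0.405465, f(0.6875) ≈ 0.523248, f(0.875) ≈ 0.628609, f(1.0625) ≈ 0.723919, f(1.25) ≈ 0.810930, f(1.4375) ≈ 0.890973, f(1.625) ≈ 0.965081, f(1.8125) ≈ 1.034074.
Sum = Δu · [f(0.5) + f(0.6875) + f(0.875) + ...].
Sum ≈ 1.121681.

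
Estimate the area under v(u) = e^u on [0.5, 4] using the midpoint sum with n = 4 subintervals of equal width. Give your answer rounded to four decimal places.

51.2973

Δu = (4 − 0.5)/4 = 0.875.
Midpoints: 0.9375, 1.8125, 2.6875, 3.5625.
v(0.9375) ≈ 2.5536, v(1.8125) ≈ 6.1257, v(2.6875) ≈ 14.6949, v(3.5625) ≈ 35.2512.
Sum = Δu · [v(0.9375) + v(1.8125) + v(2.6875) + v(3.5625)].
Sum ≈ 51.2973.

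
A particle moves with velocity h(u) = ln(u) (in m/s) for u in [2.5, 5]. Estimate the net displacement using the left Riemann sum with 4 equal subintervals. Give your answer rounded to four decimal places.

3.0334

Δu = (5 − 2.5)/4 = 0.625.
Left endpoints: 2.5, 3.125, 3.75, 4.375.
h(2.5) ≈ 0.9163, h(3.125) ≈ 1.1394, h(3.75) ≈ 1.3218, h(4.375) ≈ 1.4759.
Sum = Δu · [h(2.5) + h(3.125) + h(3.75) + h(4.375)].
Sum ≈ 3.0334.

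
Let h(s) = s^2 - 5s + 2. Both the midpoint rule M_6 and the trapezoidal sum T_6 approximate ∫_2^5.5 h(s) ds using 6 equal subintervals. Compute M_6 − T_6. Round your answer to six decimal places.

-0.297743

M_6 ≈ -5.93258102.
T_6 ≈ -5.63483796.
M_6 − T_6 ≈ -0.297743.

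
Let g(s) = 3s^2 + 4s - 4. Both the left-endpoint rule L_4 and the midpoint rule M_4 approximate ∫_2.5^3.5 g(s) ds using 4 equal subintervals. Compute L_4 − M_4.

L_4 = 32.53125.
M_4 = 35.234375.
L_4 − M_4 = -2.703125.

-2.703125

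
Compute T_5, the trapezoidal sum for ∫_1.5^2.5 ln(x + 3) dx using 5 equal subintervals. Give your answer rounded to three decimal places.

1.608

Δx = (2.5 − 1.5)/5 = 0.2.
f(1.5) ≈ 1.504, f(1.7) ≈ 1.548, f(1.9) ≈ 1.589, f(2.1) ≈ 1.629, f(2.3) ≈ 1.668, f(2.5) ≈ 1.705.
T_5 = (Δx/2)·[f(x_0) + 2f(x_1) + ... + 2f(x_{4}) + f(x_5)].
Sum ≈ 1.608.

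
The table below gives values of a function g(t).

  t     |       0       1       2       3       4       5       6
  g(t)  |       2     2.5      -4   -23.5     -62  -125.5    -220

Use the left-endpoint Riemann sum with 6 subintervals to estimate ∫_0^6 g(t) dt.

Δt = 1.
Sum = 1·[2 + 2.5 + (-4) + (-23.5) + (-62) + (-125.5)] = -210.5.

-210.5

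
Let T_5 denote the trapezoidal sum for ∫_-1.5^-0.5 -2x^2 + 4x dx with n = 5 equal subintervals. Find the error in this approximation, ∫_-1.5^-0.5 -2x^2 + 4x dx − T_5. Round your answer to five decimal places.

Exact integral: ∫_-1.5^-0.5 f(x) dx ≈ -6.1666667.
T_5 = -6.18.
Error ≈ -6.1666667 − (-6.18) ≈ 0.01333.

0.01333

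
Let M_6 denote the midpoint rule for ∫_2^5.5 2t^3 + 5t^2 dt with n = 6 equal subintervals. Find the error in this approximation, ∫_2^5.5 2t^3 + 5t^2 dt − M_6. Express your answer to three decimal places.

Exact integral: ∫_2^5.5 f(t) dt ≈ 713.48958.
M_6 ≈ 710.76027.
Error ≈ 713.48958 − 710.76027 ≈ 2.729.

2.729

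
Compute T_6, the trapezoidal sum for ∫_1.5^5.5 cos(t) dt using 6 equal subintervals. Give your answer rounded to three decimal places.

-1.639

Δt = (5.5 − 1.5)/6 = 2/3.
f(1.5) ≈ 0.071, f(13/6) ≈ -0.561, f(17/6) ≈ -0.953, f(3.5) ≈ -0.936, f(25/6) ≈ -0.519, f(29/6) ≈ 0.121, f(5.5) ≈ 0.709.
T_6 = (Δt/2)·[f(t_0) + 2f(t_1) + ... + 2f(t_{5}) + f(t_6)].
Sum ≈ -1.639.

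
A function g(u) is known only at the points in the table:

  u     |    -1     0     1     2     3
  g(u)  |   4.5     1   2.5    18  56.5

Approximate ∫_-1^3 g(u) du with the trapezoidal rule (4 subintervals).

52

Δu = 1.
T_4 = (1/2)·[4.5 + 2·1 + 2·2.5 + 2·18 + 56.5] = 52.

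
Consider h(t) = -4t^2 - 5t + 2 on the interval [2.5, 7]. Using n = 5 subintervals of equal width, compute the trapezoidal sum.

-536.805

Δt = (7 − 2.5)/5 = 0.9.
h(2.5) = -35.5, h(3.4) = -61.24, h(4.3) = -93.46, h(5.2) = -132.16, h(6.1) = -177.34, h(7) = -229.
T_5 = (Δt/2)·[h(t_0) + 2h(t_1) + ... + 2h(t_{4}) + h(t_5)].
Sum = -536.805.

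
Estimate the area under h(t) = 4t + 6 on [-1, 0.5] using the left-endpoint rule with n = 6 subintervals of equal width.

Δt = (0.5 − (-1))/6 = 0.25.
Left endpoints: -1, -0.75, -0.5, -0.25, 0, 0.25.
h(-1) = 2, h(-0.75) = 3, h(-0.5) = 4, h(-0.25) = 5, h(0) = 6, h(0.25) = 7.
Sum = Δt · [h(-1) + h(-0.75) + h(-0.5) + ...].
Sum = 6.75.

6.75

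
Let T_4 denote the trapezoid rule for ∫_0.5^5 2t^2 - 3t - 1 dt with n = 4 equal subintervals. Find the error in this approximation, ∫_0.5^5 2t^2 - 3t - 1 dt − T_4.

Exact integral: ∫_0.5^5 f(t) dt = 41.625.
T_4 = 43.5234375.
Error = 41.625 − 43.5234375 = -1.8984375.

-1.8984375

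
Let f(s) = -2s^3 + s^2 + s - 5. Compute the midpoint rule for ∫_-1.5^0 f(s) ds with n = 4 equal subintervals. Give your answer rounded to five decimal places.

Δs = (0 − (-1.5))/4 = 0.375.
Midpoints: -1.3125, -0.9375, -0.5625, -0.1875.
f(-1.3125) = -139/2048, f(-0.9375) = -6985/2048, f(-0.5625) = -10015/2048, f(-0.1875) = -10525/2048.
Sum = Δs · [f(-1.3125) + f(-0.9375) + f(-0.5625) + f(-0.1875)].
Sum ≈ -5.06543.

-5.06543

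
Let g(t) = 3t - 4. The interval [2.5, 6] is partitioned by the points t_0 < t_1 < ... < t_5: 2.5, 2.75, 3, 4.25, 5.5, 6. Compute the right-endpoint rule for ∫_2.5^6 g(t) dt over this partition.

35.875

Subinterval widths: 0.25, 0.25, 1.25, 1.25, 0.5.
Right endpoints: 2.75, 3, 4.25, 5.5, 6.
g(2.75) = 4.25, g(3) = 5, g(4.25) = 8.75, g(5.5) = 12.5, g(6) = 14.
Sum = Σ Δt_i · g(t_i).
Sum = 35.875.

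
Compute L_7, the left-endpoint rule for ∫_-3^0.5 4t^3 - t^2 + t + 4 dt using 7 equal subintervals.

-112.875

Δt = (0.5 − (-3))/7 = 0.5.
Left endpoints: -3, -2.5, -2, -1.5, -1, -0.5, 0.
f(-3) = -116, f(-2.5) = -67.25, f(-2) = -34, f(-1.5) = -13.25, f(-1) = -2, f(-0.5) = 2.75, f(0) = 4.
Sum = Δt · [f(-3) + f(-2.5) + f(-2) + ...].
Sum = -112.875.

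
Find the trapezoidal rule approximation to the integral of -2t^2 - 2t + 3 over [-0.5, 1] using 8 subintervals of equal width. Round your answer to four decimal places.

2.9824

Δt = (1 − (-0.5))/8 = 0.1875.
f(-0.5) = 3.5, f(-0.3125) = 3.4296875, f(-0.125) = 3.21875, f(0.0625) = 2.8671875, f(0.25) = 2.375, f(0.4375) = 1.7421875, f(0.625) = 0.96875, f(0.8125) = 0.0546875, f(1) = -1.
T_8 = (Δt/2)·[f(t_0) + 2f(t_1) + ... + 2f(t_{7}) + f(t_8)].
Sum ≈ 2.9824.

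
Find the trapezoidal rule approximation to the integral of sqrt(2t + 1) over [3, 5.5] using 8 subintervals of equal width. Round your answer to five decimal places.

7.68226

Δt = (5.5 − 3)/8 = 0.3125.
f(3) ≈ 2.64575, f(3.3125) ≈ 2.76134, f(3.625) ≈ 2.87228, f(3.9375) ≈ 2.97909, f(4.25) ≈ 3.08221, f(4.5625) ≈ 3.18198, f(4.875) ≈ 3.27872, f(5.1875) ≈ 3.37268, f(5.5) ≈ 3.46410.
T_8 = (Δt/2)·[f(t_0) + 2f(t_1) + ... + 2f(t_{7}) + f(t_8)].
Sum ≈ 7.68226.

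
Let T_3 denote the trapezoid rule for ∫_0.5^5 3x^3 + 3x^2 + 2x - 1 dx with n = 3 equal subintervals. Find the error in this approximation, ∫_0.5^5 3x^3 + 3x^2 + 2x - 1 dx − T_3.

Exact integral: ∫_0.5^5 f(x) dx = 613.828125.
T_3 = 660.65625.
Error = 613.828125 − 660.65625 = -46.828125.

-46.828125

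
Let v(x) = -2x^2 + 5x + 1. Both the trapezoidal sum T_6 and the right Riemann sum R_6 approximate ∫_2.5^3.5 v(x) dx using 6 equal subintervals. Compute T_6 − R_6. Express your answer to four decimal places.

T_6 ≈ -2.175926.
R_6 ≈ -2.759259.
T_6 − R_6 ≈ 0.5833.

0.5833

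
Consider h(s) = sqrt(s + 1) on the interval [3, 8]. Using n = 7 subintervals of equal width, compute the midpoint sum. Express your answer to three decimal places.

Δs = (8 − 3)/7 = 5/7.
Midpoints: 47/14, 57/14, 67/14, 5.5, 87/14, 97/14, 107/14.
h(47/14) ≈ 2.087, h(57/14) ≈ 2.252, h(67/14) ≈ 2.405, h(5.5) ≈ 2.550, h(87/14) ≈ 2.686, h(97/14) ≈ 2.816, h(107/14) ≈ 2.940.
Sum = Δs · [h(47/14) + h(57/14) + h(67/14) + ...].
Sum ≈ 12.668.

12.668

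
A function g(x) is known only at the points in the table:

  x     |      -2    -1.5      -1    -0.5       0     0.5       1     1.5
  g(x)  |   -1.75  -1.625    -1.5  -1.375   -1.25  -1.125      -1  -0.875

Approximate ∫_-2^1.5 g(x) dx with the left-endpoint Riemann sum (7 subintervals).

-4.8125

Δx = 0.5.
Sum = 0.5·[(-1.75) + (-1.625) + (-1.5) + (-1.375) + (-1.25) + (-1.125) + (-1)] = -4.8125.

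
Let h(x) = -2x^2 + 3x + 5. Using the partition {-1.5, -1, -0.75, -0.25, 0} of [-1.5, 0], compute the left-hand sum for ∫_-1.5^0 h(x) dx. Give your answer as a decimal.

Subinterval widths: 0.5, 0.25, 0.5, 0.25.
Left endpoints: -1.5, -1, -0.75, -0.25.
h(-1.5) = -4, h(-1) = 0, h(-0.75) = 1.625, h(-0.25) = 4.125.
Sum = Σ Δx_i · h(x_i).
Sum = -0.15625.

-0.15625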